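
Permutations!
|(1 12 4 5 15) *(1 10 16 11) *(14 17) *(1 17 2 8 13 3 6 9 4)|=14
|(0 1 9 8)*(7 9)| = |(0 1 7 9 8)| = 5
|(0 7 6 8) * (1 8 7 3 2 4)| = 6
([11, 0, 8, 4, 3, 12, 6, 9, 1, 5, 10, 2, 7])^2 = [2, 11, 1, 3, 4, 7, 6, 5, 0, 12, 10, 8, 9]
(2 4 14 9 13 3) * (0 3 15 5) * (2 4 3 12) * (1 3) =(0 12 2 1 3 4 14 9 13 15 5) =[12, 3, 1, 4, 14, 0, 6, 7, 8, 13, 10, 11, 2, 15, 9, 5]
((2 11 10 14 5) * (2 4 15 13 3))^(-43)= (2 10 5 15 3 11 14 4 13)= ((2 11 10 14 5 4 15 13 3))^(-43)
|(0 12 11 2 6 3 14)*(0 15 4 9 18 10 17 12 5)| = 12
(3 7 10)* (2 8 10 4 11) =(2 8 10 3 7 4 11) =[0, 1, 8, 7, 11, 5, 6, 4, 10, 9, 3, 2]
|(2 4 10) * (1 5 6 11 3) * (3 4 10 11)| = |(1 5 6 3)(2 10)(4 11)| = 4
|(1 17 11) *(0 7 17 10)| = 6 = |(0 7 17 11 1 10)|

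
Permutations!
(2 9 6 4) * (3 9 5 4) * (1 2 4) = (1 2 5)(3 9 6) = [0, 2, 5, 9, 4, 1, 3, 7, 8, 6]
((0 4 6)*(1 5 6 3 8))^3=((0 4 3 8 1 5 6))^3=(0 8 6 3 5 4 1)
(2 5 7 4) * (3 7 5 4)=(2 4)(3 7)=[0, 1, 4, 7, 2, 5, 6, 3]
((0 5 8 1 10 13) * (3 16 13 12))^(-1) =((0 5 8 1 10 12 3 16 13))^(-1) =(0 13 16 3 12 10 1 8 5)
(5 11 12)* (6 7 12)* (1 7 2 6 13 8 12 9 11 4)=(1 7 9 11 13 8 12 5 4)(2 6)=[0, 7, 6, 3, 1, 4, 2, 9, 12, 11, 10, 13, 5, 8]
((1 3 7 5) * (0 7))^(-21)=(0 3 1 5 7)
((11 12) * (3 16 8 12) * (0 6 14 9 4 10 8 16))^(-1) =(16)(0 3 11 12 8 10 4 9 14 6)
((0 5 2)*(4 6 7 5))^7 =(0 4 6 7 5 2)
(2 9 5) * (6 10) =(2 9 5)(6 10) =[0, 1, 9, 3, 4, 2, 10, 7, 8, 5, 6]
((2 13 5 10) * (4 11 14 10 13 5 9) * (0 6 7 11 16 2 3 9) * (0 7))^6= (2 10 5 3 13 9 7 4 11 16 14)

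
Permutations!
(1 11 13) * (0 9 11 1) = (0 9 11 13) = [9, 1, 2, 3, 4, 5, 6, 7, 8, 11, 10, 13, 12, 0]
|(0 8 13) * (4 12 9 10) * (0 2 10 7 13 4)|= |(0 8 4 12 9 7 13 2 10)|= 9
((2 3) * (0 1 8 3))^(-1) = (0 2 3 8 1)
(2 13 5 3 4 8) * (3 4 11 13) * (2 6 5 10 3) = (3 11 13 10)(4 8 6 5) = [0, 1, 2, 11, 8, 4, 5, 7, 6, 9, 3, 13, 12, 10]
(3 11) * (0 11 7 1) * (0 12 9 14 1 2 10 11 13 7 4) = (0 13 7 2 10 11 3 4)(1 12 9 14) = [13, 12, 10, 4, 0, 5, 6, 2, 8, 14, 11, 3, 9, 7, 1]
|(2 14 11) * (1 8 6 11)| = |(1 8 6 11 2 14)| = 6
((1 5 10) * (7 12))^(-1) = ((1 5 10)(7 12))^(-1) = (1 10 5)(7 12)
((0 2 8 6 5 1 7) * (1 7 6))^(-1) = (0 7 5 6 1 8 2)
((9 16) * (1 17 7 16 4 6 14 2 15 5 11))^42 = ((1 17 7 16 9 4 6 14 2 15 5 11))^42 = (1 6)(2 7)(4 11)(5 9)(14 17)(15 16)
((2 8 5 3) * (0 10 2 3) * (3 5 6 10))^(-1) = (0 5 3)(2 10 6 8)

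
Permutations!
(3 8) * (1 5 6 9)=(1 5 6 9)(3 8)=[0, 5, 2, 8, 4, 6, 9, 7, 3, 1]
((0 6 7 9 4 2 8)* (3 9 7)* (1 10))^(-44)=(10)(0 2 9 6 8 4 3)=((0 6 3 9 4 2 8)(1 10))^(-44)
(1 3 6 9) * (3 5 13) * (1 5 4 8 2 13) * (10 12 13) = [0, 4, 10, 6, 8, 1, 9, 7, 2, 5, 12, 11, 13, 3] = (1 4 8 2 10 12 13 3 6 9 5)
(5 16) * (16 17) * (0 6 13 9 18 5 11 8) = [6, 1, 2, 3, 4, 17, 13, 7, 0, 18, 10, 8, 12, 9, 14, 15, 11, 16, 5] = (0 6 13 9 18 5 17 16 11 8)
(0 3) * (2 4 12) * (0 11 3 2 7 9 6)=(0 2 4 12 7 9 6)(3 11)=[2, 1, 4, 11, 12, 5, 0, 9, 8, 6, 10, 3, 7]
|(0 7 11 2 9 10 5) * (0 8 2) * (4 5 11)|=9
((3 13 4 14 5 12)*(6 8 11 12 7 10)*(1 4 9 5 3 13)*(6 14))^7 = (1 9 4 5 6 7 8 10 11 14 12 3 13)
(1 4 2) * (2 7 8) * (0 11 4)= (0 11 4 7 8 2 1)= [11, 0, 1, 3, 7, 5, 6, 8, 2, 9, 10, 4]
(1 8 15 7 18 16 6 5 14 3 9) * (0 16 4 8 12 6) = (0 16)(1 12 6 5 14 3 9)(4 8 15 7 18) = [16, 12, 2, 9, 8, 14, 5, 18, 15, 1, 10, 11, 6, 13, 3, 7, 0, 17, 4]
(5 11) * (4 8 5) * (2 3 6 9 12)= [0, 1, 3, 6, 8, 11, 9, 7, 5, 12, 10, 4, 2]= (2 3 6 9 12)(4 8 5 11)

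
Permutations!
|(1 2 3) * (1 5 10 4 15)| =|(1 2 3 5 10 4 15)| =7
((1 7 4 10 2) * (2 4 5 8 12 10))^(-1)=(1 2 4 10 12 8 5 7)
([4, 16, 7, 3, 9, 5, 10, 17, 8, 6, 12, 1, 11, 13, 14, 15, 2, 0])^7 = [1, 9, 10, 3, 16, 5, 7, 12, 8, 2, 17, 4, 0, 13, 14, 15, 6, 11]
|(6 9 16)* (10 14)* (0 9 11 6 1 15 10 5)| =8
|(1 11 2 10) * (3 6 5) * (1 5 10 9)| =4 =|(1 11 2 9)(3 6 10 5)|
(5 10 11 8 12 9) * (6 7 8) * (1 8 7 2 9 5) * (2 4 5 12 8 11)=(12)(1 11 6 4 5 10 2 9)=[0, 11, 9, 3, 5, 10, 4, 7, 8, 1, 2, 6, 12]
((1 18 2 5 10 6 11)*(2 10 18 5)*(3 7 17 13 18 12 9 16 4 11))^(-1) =(1 11 4 16 9 12 5)(3 6 10 18 13 17 7)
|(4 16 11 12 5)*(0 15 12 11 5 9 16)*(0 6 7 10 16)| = 12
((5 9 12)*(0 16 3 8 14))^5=((0 16 3 8 14)(5 9 12))^5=(16)(5 12 9)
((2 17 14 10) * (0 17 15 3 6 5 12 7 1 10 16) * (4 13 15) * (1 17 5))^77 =(17)(1 15 2 6 13 10 3 4)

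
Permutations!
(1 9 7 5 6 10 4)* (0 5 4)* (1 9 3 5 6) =(0 6 10)(1 3 5)(4 9 7) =[6, 3, 2, 5, 9, 1, 10, 4, 8, 7, 0]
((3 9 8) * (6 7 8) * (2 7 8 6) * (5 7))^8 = ((2 5 7 6 8 3 9))^8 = (2 5 7 6 8 3 9)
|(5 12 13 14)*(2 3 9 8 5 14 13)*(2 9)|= |(14)(2 3)(5 12 9 8)|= 4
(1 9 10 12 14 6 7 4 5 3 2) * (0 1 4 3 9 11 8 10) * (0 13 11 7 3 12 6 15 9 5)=(0 1 7 12 14 15 9 13 11 8 10 6 3 2 4)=[1, 7, 4, 2, 0, 5, 3, 12, 10, 13, 6, 8, 14, 11, 15, 9]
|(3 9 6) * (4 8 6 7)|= 6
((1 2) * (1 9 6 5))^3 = (1 6 2 5 9)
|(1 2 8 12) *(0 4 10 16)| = |(0 4 10 16)(1 2 8 12)| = 4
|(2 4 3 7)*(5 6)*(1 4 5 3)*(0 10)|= 10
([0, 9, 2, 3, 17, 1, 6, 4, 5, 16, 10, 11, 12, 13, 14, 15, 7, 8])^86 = (1 8 4 16)(5 17 7 9)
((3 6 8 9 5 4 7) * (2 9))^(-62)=((2 9 5 4 7 3 6 8))^(-62)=(2 5 7 6)(3 8 9 4)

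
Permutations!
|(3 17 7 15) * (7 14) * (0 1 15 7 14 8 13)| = |(0 1 15 3 17 8 13)| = 7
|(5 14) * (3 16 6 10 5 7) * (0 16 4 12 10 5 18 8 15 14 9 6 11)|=9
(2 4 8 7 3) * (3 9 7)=[0, 1, 4, 2, 8, 5, 6, 9, 3, 7]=(2 4 8 3)(7 9)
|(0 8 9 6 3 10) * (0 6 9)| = |(0 8)(3 10 6)| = 6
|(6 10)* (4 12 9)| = 6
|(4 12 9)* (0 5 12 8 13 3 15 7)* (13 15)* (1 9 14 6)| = 22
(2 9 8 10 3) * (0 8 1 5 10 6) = [8, 5, 9, 2, 4, 10, 0, 7, 6, 1, 3] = (0 8 6)(1 5 10 3 2 9)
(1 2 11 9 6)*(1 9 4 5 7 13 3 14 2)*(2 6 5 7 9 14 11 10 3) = (2 10 3 11 4 7 13)(5 9)(6 14) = [0, 1, 10, 11, 7, 9, 14, 13, 8, 5, 3, 4, 12, 2, 6]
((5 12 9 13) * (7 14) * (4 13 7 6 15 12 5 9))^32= (15)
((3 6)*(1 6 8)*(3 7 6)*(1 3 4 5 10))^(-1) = ((1 4 5 10)(3 8)(6 7))^(-1) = (1 10 5 4)(3 8)(6 7)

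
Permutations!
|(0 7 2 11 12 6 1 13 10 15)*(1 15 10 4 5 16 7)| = |(0 1 13 4 5 16 7 2 11 12 6 15)| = 12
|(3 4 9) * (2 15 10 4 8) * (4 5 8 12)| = 20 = |(2 15 10 5 8)(3 12 4 9)|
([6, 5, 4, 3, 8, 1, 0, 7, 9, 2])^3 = [6, 5, 9, 3, 2, 1, 0, 7, 4, 8]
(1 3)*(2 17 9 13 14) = (1 3)(2 17 9 13 14) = [0, 3, 17, 1, 4, 5, 6, 7, 8, 13, 10, 11, 12, 14, 2, 15, 16, 9]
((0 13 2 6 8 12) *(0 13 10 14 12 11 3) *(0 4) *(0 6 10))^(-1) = ((2 10 14 12 13)(3 4 6 8 11))^(-1) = (2 13 12 14 10)(3 11 8 6 4)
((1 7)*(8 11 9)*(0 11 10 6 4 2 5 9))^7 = (0 11)(1 7) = ((0 11)(1 7)(2 5 9 8 10 6 4))^7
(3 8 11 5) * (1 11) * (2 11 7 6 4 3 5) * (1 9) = [0, 7, 11, 8, 3, 5, 4, 6, 9, 1, 10, 2] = (1 7 6 4 3 8 9)(2 11)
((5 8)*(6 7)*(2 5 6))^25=((2 5 8 6 7))^25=(8)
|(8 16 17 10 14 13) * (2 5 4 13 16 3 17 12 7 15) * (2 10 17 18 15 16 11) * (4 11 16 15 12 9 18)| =24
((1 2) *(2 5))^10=((1 5 2))^10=(1 5 2)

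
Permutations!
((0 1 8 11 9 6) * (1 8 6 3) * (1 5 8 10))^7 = ((0 10 1 6)(3 5 8 11 9))^7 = (0 6 1 10)(3 8 9 5 11)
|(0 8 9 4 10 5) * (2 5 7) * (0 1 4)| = |(0 8 9)(1 4 10 7 2 5)| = 6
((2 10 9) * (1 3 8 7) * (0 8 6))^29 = ((0 8 7 1 3 6)(2 10 9))^29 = (0 6 3 1 7 8)(2 9 10)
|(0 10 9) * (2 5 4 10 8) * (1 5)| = |(0 8 2 1 5 4 10 9)| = 8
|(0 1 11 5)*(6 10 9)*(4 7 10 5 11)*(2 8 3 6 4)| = |(11)(0 1 2 8 3 6 5)(4 7 10 9)| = 28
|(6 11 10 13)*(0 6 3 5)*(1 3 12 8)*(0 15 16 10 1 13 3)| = |(0 6 11 1)(3 5 15 16 10)(8 13 12)| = 60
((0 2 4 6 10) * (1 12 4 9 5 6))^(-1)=((0 2 9 5 6 10)(1 12 4))^(-1)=(0 10 6 5 9 2)(1 4 12)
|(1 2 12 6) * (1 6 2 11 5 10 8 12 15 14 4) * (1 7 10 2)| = |(1 11 5 2 15 14 4 7 10 8 12)| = 11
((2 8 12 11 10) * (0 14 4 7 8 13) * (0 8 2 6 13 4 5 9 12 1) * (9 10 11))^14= (0 8 6 5)(1 13 10 14)(2 7 4)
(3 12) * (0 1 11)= (0 1 11)(3 12)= [1, 11, 2, 12, 4, 5, 6, 7, 8, 9, 10, 0, 3]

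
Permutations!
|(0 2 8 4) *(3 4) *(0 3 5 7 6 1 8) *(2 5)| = 14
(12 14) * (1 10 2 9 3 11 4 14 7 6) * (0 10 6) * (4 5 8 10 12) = (0 12 7)(1 6)(2 9 3 11 5 8 10)(4 14) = [12, 6, 9, 11, 14, 8, 1, 0, 10, 3, 2, 5, 7, 13, 4]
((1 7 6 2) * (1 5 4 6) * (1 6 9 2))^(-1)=((1 7 6)(2 5 4 9))^(-1)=(1 6 7)(2 9 4 5)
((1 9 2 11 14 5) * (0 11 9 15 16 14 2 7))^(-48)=((0 11 2 9 7)(1 15 16 14 5))^(-48)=(0 2 7 11 9)(1 16 5 15 14)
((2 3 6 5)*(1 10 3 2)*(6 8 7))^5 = (1 6 8 10 5 7 3)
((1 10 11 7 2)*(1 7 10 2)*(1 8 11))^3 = (1 8)(2 11)(7 10)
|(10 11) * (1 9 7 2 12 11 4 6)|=|(1 9 7 2 12 11 10 4 6)|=9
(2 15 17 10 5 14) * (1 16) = [0, 16, 15, 3, 4, 14, 6, 7, 8, 9, 5, 11, 12, 13, 2, 17, 1, 10] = (1 16)(2 15 17 10 5 14)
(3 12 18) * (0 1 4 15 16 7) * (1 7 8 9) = (0 7)(1 4 15 16 8 9)(3 12 18) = [7, 4, 2, 12, 15, 5, 6, 0, 9, 1, 10, 11, 18, 13, 14, 16, 8, 17, 3]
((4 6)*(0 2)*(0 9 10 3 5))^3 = (0 10)(2 3)(4 6)(5 9)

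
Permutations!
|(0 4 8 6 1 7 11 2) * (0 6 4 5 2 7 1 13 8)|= |(0 5 2 6 13 8 4)(7 11)|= 14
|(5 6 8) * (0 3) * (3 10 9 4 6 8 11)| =14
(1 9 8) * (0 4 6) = (0 4 6)(1 9 8) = [4, 9, 2, 3, 6, 5, 0, 7, 1, 8]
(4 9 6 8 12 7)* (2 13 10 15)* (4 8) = (2 13 10 15)(4 9 6)(7 8 12) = [0, 1, 13, 3, 9, 5, 4, 8, 12, 6, 15, 11, 7, 10, 14, 2]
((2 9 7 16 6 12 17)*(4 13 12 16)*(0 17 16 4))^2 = ((0 17 2 9 7)(4 13 12 16 6))^2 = (0 2 7 17 9)(4 12 6 13 16)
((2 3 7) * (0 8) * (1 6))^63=(0 8)(1 6)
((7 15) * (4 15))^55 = ((4 15 7))^55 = (4 15 7)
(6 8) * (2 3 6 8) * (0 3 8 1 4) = (0 3 6 2 8 1 4) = [3, 4, 8, 6, 0, 5, 2, 7, 1]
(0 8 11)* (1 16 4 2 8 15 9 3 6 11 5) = (0 15 9 3 6 11)(1 16 4 2 8 5) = [15, 16, 8, 6, 2, 1, 11, 7, 5, 3, 10, 0, 12, 13, 14, 9, 4]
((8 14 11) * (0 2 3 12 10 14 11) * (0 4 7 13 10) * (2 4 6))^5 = (0 14)(2 7)(3 13)(4 6)(8 11)(10 12) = ((0 4 7 13 10 14 6 2 3 12)(8 11))^5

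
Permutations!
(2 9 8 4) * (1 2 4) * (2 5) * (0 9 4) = (0 9 8 1 5 2 4) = [9, 5, 4, 3, 0, 2, 6, 7, 1, 8]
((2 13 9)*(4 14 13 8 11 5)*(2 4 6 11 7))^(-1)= (2 7 8)(4 9 13 14)(5 11 6)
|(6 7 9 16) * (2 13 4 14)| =|(2 13 4 14)(6 7 9 16)| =4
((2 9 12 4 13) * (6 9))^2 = ((2 6 9 12 4 13))^2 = (2 9 4)(6 12 13)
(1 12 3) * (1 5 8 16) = [0, 12, 2, 5, 4, 8, 6, 7, 16, 9, 10, 11, 3, 13, 14, 15, 1] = (1 12 3 5 8 16)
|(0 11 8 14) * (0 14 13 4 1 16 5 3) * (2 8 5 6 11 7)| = |(0 7 2 8 13 4 1 16 6 11 5 3)| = 12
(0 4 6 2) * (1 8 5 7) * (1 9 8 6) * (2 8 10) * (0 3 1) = (0 4)(1 6 8 5 7 9 10 2 3) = [4, 6, 3, 1, 0, 7, 8, 9, 5, 10, 2]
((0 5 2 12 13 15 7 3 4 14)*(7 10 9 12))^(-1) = ((0 5 2 7 3 4 14)(9 12 13 15 10))^(-1) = (0 14 4 3 7 2 5)(9 10 15 13 12)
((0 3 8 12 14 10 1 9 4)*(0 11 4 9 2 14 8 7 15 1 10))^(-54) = ((0 3 7 15 1 2 14)(4 11)(8 12))^(-54) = (0 7 1 14 3 15 2)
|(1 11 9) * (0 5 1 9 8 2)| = |(0 5 1 11 8 2)| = 6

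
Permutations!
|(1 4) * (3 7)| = |(1 4)(3 7)| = 2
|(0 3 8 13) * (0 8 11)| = |(0 3 11)(8 13)| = 6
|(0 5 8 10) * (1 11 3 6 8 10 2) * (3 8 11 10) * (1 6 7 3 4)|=20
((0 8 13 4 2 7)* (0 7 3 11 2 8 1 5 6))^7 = ((0 1 5 6)(2 3 11)(4 8 13))^7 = (0 6 5 1)(2 3 11)(4 8 13)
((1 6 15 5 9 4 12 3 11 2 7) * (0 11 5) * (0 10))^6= (0 15 1 2)(3 5 9 4 12)(6 7 11 10)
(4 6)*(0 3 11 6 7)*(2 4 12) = (0 3 11 6 12 2 4 7) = [3, 1, 4, 11, 7, 5, 12, 0, 8, 9, 10, 6, 2]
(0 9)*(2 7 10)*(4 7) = [9, 1, 4, 3, 7, 5, 6, 10, 8, 0, 2] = (0 9)(2 4 7 10)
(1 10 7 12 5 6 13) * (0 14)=(0 14)(1 10 7 12 5 6 13)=[14, 10, 2, 3, 4, 6, 13, 12, 8, 9, 7, 11, 5, 1, 0]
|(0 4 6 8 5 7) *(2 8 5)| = |(0 4 6 5 7)(2 8)| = 10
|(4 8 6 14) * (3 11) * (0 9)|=|(0 9)(3 11)(4 8 6 14)|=4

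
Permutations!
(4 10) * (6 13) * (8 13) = (4 10)(6 8 13) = [0, 1, 2, 3, 10, 5, 8, 7, 13, 9, 4, 11, 12, 6]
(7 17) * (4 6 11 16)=(4 6 11 16)(7 17)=[0, 1, 2, 3, 6, 5, 11, 17, 8, 9, 10, 16, 12, 13, 14, 15, 4, 7]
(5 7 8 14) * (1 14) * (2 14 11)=(1 11 2 14 5 7 8)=[0, 11, 14, 3, 4, 7, 6, 8, 1, 9, 10, 2, 12, 13, 5]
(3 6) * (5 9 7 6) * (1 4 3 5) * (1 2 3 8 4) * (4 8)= (2 3)(5 9 7 6)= [0, 1, 3, 2, 4, 9, 5, 6, 8, 7]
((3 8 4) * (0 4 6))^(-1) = (0 6 8 3 4)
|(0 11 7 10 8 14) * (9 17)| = 6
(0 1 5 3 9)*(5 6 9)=(0 1 6 9)(3 5)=[1, 6, 2, 5, 4, 3, 9, 7, 8, 0]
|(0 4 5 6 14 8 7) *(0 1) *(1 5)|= 15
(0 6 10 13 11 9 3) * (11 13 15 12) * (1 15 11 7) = (0 6 10 11 9 3)(1 15 12 7) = [6, 15, 2, 0, 4, 5, 10, 1, 8, 3, 11, 9, 7, 13, 14, 12]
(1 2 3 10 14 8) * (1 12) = [0, 2, 3, 10, 4, 5, 6, 7, 12, 9, 14, 11, 1, 13, 8] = (1 2 3 10 14 8 12)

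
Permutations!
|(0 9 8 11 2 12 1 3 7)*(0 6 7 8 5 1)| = |(0 9 5 1 3 8 11 2 12)(6 7)| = 18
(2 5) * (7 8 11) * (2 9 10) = [0, 1, 5, 3, 4, 9, 6, 8, 11, 10, 2, 7] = (2 5 9 10)(7 8 11)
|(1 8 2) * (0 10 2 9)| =6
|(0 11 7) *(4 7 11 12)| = |(0 12 4 7)| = 4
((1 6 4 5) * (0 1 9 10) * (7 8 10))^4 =(0 5 10 4 8 6 7 1 9)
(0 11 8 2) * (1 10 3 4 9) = (0 11 8 2)(1 10 3 4 9) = [11, 10, 0, 4, 9, 5, 6, 7, 2, 1, 3, 8]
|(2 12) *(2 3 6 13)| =5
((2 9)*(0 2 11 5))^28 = ((0 2 9 11 5))^28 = (0 11 2 5 9)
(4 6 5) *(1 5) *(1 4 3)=[0, 5, 2, 1, 6, 3, 4]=(1 5 3)(4 6)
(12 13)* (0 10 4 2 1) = [10, 0, 1, 3, 2, 5, 6, 7, 8, 9, 4, 11, 13, 12] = (0 10 4 2 1)(12 13)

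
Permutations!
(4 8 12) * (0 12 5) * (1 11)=(0 12 4 8 5)(1 11)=[12, 11, 2, 3, 8, 0, 6, 7, 5, 9, 10, 1, 4]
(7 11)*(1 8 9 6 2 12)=(1 8 9 6 2 12)(7 11)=[0, 8, 12, 3, 4, 5, 2, 11, 9, 6, 10, 7, 1]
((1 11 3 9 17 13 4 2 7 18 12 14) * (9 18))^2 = (1 3 12)(2 9 13)(4 7 17)(11 18 14)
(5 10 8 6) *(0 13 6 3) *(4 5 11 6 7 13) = (0 4 5 10 8 3)(6 11)(7 13) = [4, 1, 2, 0, 5, 10, 11, 13, 3, 9, 8, 6, 12, 7]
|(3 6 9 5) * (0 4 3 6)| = 3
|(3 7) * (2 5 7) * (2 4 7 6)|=|(2 5 6)(3 4 7)|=3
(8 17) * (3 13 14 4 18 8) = (3 13 14 4 18 8 17) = [0, 1, 2, 13, 18, 5, 6, 7, 17, 9, 10, 11, 12, 14, 4, 15, 16, 3, 8]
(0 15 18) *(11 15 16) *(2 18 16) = (0 2 18)(11 15 16) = [2, 1, 18, 3, 4, 5, 6, 7, 8, 9, 10, 15, 12, 13, 14, 16, 11, 17, 0]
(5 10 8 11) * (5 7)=(5 10 8 11 7)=[0, 1, 2, 3, 4, 10, 6, 5, 11, 9, 8, 7]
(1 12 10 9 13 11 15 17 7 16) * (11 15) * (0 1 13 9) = (0 1 12 10)(7 16 13 15 17) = [1, 12, 2, 3, 4, 5, 6, 16, 8, 9, 0, 11, 10, 15, 14, 17, 13, 7]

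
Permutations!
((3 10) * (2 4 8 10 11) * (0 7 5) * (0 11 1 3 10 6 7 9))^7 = (11)(0 9)(1 3)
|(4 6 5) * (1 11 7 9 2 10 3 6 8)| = |(1 11 7 9 2 10 3 6 5 4 8)| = 11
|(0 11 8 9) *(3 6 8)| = 6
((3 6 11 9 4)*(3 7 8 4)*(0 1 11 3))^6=(0 11)(1 9)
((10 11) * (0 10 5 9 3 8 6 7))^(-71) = ((0 10 11 5 9 3 8 6 7))^(-71) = (0 10 11 5 9 3 8 6 7)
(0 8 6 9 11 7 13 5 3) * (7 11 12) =(0 8 6 9 12 7 13 5 3) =[8, 1, 2, 0, 4, 3, 9, 13, 6, 12, 10, 11, 7, 5]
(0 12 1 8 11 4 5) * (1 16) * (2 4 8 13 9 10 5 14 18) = (0 12 16 1 13 9 10 5)(2 4 14 18)(8 11) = [12, 13, 4, 3, 14, 0, 6, 7, 11, 10, 5, 8, 16, 9, 18, 15, 1, 17, 2]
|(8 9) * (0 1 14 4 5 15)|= 6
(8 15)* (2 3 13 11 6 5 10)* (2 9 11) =(2 3 13)(5 10 9 11 6)(8 15) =[0, 1, 3, 13, 4, 10, 5, 7, 15, 11, 9, 6, 12, 2, 14, 8]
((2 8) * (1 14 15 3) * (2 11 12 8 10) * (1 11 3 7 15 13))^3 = (2 10)(3 8 12 11)(7 15)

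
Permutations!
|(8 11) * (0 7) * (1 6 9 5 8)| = 6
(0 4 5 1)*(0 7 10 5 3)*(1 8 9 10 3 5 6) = (0 4 5 8 9 10 6 1 7 3) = [4, 7, 2, 0, 5, 8, 1, 3, 9, 10, 6]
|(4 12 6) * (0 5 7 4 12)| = 4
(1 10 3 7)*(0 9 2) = [9, 10, 0, 7, 4, 5, 6, 1, 8, 2, 3] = (0 9 2)(1 10 3 7)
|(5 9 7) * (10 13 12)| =3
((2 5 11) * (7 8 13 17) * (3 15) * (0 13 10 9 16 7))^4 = ((0 13 17)(2 5 11)(3 15)(7 8 10 9 16))^4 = (0 13 17)(2 5 11)(7 16 9 10 8)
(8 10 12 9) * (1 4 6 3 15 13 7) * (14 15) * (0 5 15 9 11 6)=(0 5 15 13 7 1 4)(3 14 9 8 10 12 11 6)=[5, 4, 2, 14, 0, 15, 3, 1, 10, 8, 12, 6, 11, 7, 9, 13]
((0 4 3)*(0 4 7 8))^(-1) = ((0 7 8)(3 4))^(-1) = (0 8 7)(3 4)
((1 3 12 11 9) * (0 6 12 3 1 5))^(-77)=(0 6 12 11 9 5)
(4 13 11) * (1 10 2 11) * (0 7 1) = (0 7 1 10 2 11 4 13) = [7, 10, 11, 3, 13, 5, 6, 1, 8, 9, 2, 4, 12, 0]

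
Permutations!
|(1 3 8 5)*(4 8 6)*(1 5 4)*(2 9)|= |(1 3 6)(2 9)(4 8)|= 6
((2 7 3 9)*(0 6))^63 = (0 6)(2 9 3 7)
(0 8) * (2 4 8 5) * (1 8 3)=(0 5 2 4 3 1 8)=[5, 8, 4, 1, 3, 2, 6, 7, 0]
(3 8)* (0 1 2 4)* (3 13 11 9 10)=[1, 2, 4, 8, 0, 5, 6, 7, 13, 10, 3, 9, 12, 11]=(0 1 2 4)(3 8 13 11 9 10)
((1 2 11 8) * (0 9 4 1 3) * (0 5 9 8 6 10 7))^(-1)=((0 8 3 5 9 4 1 2 11 6 10 7))^(-1)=(0 7 10 6 11 2 1 4 9 5 3 8)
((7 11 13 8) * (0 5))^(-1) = ((0 5)(7 11 13 8))^(-1) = (0 5)(7 8 13 11)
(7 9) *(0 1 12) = (0 1 12)(7 9) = [1, 12, 2, 3, 4, 5, 6, 9, 8, 7, 10, 11, 0]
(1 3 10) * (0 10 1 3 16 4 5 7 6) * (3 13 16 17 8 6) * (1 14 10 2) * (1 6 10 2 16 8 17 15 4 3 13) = [16, 15, 6, 14, 5, 7, 0, 13, 10, 9, 1, 11, 12, 8, 2, 4, 3, 17] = (17)(0 16 3 14 2 6)(1 15 4 5 7 13 8 10)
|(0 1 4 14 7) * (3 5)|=10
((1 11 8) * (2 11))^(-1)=((1 2 11 8))^(-1)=(1 8 11 2)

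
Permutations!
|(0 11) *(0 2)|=|(0 11 2)|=3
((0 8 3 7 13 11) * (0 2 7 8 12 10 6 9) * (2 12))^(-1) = (0 9 6 10 12 11 13 7 2)(3 8)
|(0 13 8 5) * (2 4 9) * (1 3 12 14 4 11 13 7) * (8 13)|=|(0 7 1 3 12 14 4 9 2 11 8 5)|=12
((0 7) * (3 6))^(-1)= ((0 7)(3 6))^(-1)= (0 7)(3 6)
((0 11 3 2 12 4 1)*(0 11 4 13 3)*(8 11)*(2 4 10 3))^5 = (0 8 4 10 11 1 3)(2 13 12)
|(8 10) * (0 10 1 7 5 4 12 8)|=6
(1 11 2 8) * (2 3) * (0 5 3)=(0 5 3 2 8 1 11)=[5, 11, 8, 2, 4, 3, 6, 7, 1, 9, 10, 0]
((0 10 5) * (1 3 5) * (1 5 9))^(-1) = (0 5 10)(1 9 3)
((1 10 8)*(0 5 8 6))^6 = (10)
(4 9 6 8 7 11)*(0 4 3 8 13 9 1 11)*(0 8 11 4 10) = (0 10)(1 4)(3 11)(6 13 9)(7 8) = [10, 4, 2, 11, 1, 5, 13, 8, 7, 6, 0, 3, 12, 9]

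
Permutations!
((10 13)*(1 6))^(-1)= (1 6)(10 13)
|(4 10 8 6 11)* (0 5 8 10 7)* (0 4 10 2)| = |(0 5 8 6 11 10 2)(4 7)| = 14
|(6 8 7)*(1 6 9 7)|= 6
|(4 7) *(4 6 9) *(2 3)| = 4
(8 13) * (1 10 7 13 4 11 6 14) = (1 10 7 13 8 4 11 6 14) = [0, 10, 2, 3, 11, 5, 14, 13, 4, 9, 7, 6, 12, 8, 1]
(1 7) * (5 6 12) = (1 7)(5 6 12) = [0, 7, 2, 3, 4, 6, 12, 1, 8, 9, 10, 11, 5]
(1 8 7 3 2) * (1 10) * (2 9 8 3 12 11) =(1 3 9 8 7 12 11 2 10) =[0, 3, 10, 9, 4, 5, 6, 12, 7, 8, 1, 2, 11]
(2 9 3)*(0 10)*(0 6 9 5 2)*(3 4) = [10, 1, 5, 0, 3, 2, 9, 7, 8, 4, 6] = (0 10 6 9 4 3)(2 5)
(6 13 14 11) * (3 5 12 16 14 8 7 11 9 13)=(3 5 12 16 14 9 13 8 7 11 6)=[0, 1, 2, 5, 4, 12, 3, 11, 7, 13, 10, 6, 16, 8, 9, 15, 14]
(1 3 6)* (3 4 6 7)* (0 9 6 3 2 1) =(0 9 6)(1 4 3 7 2) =[9, 4, 1, 7, 3, 5, 0, 2, 8, 6]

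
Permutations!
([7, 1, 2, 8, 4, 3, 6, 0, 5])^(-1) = [7, 1, 2, 5, 4, 8, 6, 0, 3]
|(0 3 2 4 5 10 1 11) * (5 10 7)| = 14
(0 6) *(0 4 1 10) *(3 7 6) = (0 3 7 6 4 1 10) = [3, 10, 2, 7, 1, 5, 4, 6, 8, 9, 0]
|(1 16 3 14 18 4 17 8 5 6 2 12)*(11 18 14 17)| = 9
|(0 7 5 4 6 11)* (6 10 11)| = |(0 7 5 4 10 11)| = 6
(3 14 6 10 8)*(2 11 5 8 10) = (2 11 5 8 3 14 6) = [0, 1, 11, 14, 4, 8, 2, 7, 3, 9, 10, 5, 12, 13, 6]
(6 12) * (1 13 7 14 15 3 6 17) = (1 13 7 14 15 3 6 12 17) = [0, 13, 2, 6, 4, 5, 12, 14, 8, 9, 10, 11, 17, 7, 15, 3, 16, 1]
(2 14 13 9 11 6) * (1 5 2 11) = (1 5 2 14 13 9)(6 11) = [0, 5, 14, 3, 4, 2, 11, 7, 8, 1, 10, 6, 12, 9, 13]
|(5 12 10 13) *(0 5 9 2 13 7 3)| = |(0 5 12 10 7 3)(2 13 9)| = 6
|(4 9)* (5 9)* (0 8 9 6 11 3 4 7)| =|(0 8 9 7)(3 4 5 6 11)| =20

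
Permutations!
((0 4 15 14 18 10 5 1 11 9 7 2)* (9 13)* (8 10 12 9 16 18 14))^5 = (0 5 18)(1 12 4)(2 10 16)(7 8 13)(9 15 11)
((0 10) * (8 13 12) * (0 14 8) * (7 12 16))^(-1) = (0 12 7 16 13 8 14 10)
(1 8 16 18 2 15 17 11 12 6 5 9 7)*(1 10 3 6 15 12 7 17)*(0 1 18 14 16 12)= [1, 8, 0, 6, 4, 9, 5, 10, 12, 17, 3, 7, 15, 13, 16, 18, 14, 11, 2]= (0 1 8 12 15 18 2)(3 6 5 9 17 11 7 10)(14 16)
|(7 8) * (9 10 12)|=6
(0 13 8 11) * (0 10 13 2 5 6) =(0 2 5 6)(8 11 10 13) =[2, 1, 5, 3, 4, 6, 0, 7, 11, 9, 13, 10, 12, 8]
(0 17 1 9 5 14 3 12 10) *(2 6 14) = [17, 9, 6, 12, 4, 2, 14, 7, 8, 5, 0, 11, 10, 13, 3, 15, 16, 1] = (0 17 1 9 5 2 6 14 3 12 10)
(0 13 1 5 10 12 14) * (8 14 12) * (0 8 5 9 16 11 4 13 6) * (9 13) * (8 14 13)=(0 6)(1 8 13)(4 9 16 11)(5 10)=[6, 8, 2, 3, 9, 10, 0, 7, 13, 16, 5, 4, 12, 1, 14, 15, 11]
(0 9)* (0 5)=(0 9 5)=[9, 1, 2, 3, 4, 0, 6, 7, 8, 5]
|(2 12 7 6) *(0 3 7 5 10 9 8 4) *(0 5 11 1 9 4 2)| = |(0 3 7 6)(1 9 8 2 12 11)(4 5 10)| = 12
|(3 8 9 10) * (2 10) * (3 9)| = |(2 10 9)(3 8)| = 6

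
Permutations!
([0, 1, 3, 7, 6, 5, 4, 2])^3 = [0, 1, 2, 3, 6, 5, 4, 7]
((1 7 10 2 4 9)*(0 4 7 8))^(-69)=((0 4 9 1 8)(2 7 10))^(-69)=(10)(0 4 9 1 8)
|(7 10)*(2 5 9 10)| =5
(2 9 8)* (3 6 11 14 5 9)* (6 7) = (2 3 7 6 11 14 5 9 8) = [0, 1, 3, 7, 4, 9, 11, 6, 2, 8, 10, 14, 12, 13, 5]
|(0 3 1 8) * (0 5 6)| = 6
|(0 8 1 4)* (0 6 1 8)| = 3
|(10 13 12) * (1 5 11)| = |(1 5 11)(10 13 12)| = 3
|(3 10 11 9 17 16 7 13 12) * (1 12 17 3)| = |(1 12)(3 10 11 9)(7 13 17 16)| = 4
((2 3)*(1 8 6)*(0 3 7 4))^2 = (0 2 4 3 7)(1 6 8)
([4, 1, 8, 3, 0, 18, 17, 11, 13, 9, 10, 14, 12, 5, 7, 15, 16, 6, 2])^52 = (2 13 18 8 5)(7 11 14)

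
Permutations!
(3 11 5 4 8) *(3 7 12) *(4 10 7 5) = (3 11 4 8 5 10 7 12) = [0, 1, 2, 11, 8, 10, 6, 12, 5, 9, 7, 4, 3]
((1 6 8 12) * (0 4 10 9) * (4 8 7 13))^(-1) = (0 9 10 4 13 7 6 1 12 8)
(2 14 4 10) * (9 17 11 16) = (2 14 4 10)(9 17 11 16) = [0, 1, 14, 3, 10, 5, 6, 7, 8, 17, 2, 16, 12, 13, 4, 15, 9, 11]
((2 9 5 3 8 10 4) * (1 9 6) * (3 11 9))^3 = (11)(1 10 6 8 2 3 4)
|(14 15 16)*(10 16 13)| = 5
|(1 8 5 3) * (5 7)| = 5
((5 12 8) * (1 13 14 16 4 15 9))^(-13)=(1 13 14 16 4 15 9)(5 8 12)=((1 13 14 16 4 15 9)(5 12 8))^(-13)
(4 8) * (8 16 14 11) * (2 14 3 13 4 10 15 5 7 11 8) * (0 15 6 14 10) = (0 15 5 7 11 2 10 6 14 8)(3 13 4 16) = [15, 1, 10, 13, 16, 7, 14, 11, 0, 9, 6, 2, 12, 4, 8, 5, 3]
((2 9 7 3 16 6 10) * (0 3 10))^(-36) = (16)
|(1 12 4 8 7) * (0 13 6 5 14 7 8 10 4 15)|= 18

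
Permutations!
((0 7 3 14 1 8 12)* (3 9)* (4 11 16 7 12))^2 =(1 4 16 9 14 8 11 7 3)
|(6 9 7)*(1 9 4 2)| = |(1 9 7 6 4 2)| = 6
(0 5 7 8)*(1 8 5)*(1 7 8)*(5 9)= (0 7 9 5 8)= [7, 1, 2, 3, 4, 8, 6, 9, 0, 5]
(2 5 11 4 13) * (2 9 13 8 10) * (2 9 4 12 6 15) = (2 5 11 12 6 15)(4 8 10 9 13) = [0, 1, 5, 3, 8, 11, 15, 7, 10, 13, 9, 12, 6, 4, 14, 2]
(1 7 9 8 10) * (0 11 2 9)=(0 11 2 9 8 10 1 7)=[11, 7, 9, 3, 4, 5, 6, 0, 10, 8, 1, 2]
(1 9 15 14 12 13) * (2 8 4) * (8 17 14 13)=[0, 9, 17, 3, 2, 5, 6, 7, 4, 15, 10, 11, 8, 1, 12, 13, 16, 14]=(1 9 15 13)(2 17 14 12 8 4)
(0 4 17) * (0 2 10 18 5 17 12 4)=(2 10 18 5 17)(4 12)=[0, 1, 10, 3, 12, 17, 6, 7, 8, 9, 18, 11, 4, 13, 14, 15, 16, 2, 5]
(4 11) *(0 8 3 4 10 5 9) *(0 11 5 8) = [0, 1, 2, 4, 5, 9, 6, 7, 3, 11, 8, 10] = (3 4 5 9 11 10 8)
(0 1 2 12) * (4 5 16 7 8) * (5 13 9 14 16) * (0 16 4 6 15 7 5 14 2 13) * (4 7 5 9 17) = (0 1 13 17 4)(2 12 16 9)(5 14 7 8 6 15) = [1, 13, 12, 3, 0, 14, 15, 8, 6, 2, 10, 11, 16, 17, 7, 5, 9, 4]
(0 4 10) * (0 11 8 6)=[4, 1, 2, 3, 10, 5, 0, 7, 6, 9, 11, 8]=(0 4 10 11 8 6)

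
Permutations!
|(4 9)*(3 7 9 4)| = 3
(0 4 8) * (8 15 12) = [4, 1, 2, 3, 15, 5, 6, 7, 0, 9, 10, 11, 8, 13, 14, 12] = (0 4 15 12 8)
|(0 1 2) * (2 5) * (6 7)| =4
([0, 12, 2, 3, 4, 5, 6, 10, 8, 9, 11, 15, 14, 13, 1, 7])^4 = [0, 12, 2, 3, 4, 5, 6, 7, 8, 9, 10, 11, 14, 13, 1, 15]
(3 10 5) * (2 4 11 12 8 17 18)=[0, 1, 4, 10, 11, 3, 6, 7, 17, 9, 5, 12, 8, 13, 14, 15, 16, 18, 2]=(2 4 11 12 8 17 18)(3 10 5)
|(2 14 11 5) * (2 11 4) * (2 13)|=|(2 14 4 13)(5 11)|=4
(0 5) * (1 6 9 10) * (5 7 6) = [7, 5, 2, 3, 4, 0, 9, 6, 8, 10, 1] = (0 7 6 9 10 1 5)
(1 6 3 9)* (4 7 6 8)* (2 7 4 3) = [0, 8, 7, 9, 4, 5, 2, 6, 3, 1] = (1 8 3 9)(2 7 6)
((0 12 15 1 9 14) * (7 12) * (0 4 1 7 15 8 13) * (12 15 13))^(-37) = (0 13)(1 4 14 9)(7 15)(8 12) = ((0 13)(1 9 14 4)(7 15)(8 12))^(-37)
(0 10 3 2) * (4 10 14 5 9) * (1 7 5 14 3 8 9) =(14)(0 3 2)(1 7 5)(4 10 8 9) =[3, 7, 0, 2, 10, 1, 6, 5, 9, 4, 8, 11, 12, 13, 14]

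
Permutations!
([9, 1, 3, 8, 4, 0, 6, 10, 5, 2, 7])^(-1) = [5, 1, 9, 2, 4, 8, 6, 10, 3, 0, 7]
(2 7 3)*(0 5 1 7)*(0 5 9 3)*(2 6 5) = (0 9 3 6 5 1 7) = [9, 7, 2, 6, 4, 1, 5, 0, 8, 3]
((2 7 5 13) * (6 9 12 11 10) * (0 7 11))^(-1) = (0 12 9 6 10 11 2 13 5 7)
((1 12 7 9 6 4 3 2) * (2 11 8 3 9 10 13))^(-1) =(1 2 13 10 7 12)(3 8 11)(4 6 9)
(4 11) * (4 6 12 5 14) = (4 11 6 12 5 14) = [0, 1, 2, 3, 11, 14, 12, 7, 8, 9, 10, 6, 5, 13, 4]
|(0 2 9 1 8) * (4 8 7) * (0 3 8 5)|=14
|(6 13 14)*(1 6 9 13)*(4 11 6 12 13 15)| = 9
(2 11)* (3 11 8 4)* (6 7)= (2 8 4 3 11)(6 7)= [0, 1, 8, 11, 3, 5, 7, 6, 4, 9, 10, 2]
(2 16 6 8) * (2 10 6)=(2 16)(6 8 10)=[0, 1, 16, 3, 4, 5, 8, 7, 10, 9, 6, 11, 12, 13, 14, 15, 2]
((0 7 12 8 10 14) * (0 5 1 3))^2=((0 7 12 8 10 14 5 1 3))^2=(0 12 10 5 3 7 8 14 1)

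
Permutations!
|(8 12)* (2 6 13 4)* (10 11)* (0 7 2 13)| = |(0 7 2 6)(4 13)(8 12)(10 11)| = 4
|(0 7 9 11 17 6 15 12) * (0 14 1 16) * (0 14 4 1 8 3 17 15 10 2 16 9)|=24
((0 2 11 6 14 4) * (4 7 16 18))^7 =(0 18 7 6 2 4 16 14 11) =((0 2 11 6 14 7 16 18 4))^7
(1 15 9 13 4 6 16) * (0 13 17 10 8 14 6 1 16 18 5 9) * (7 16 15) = [13, 7, 2, 3, 1, 9, 18, 16, 14, 17, 8, 11, 12, 4, 6, 0, 15, 10, 5] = (0 13 4 1 7 16 15)(5 9 17 10 8 14 6 18)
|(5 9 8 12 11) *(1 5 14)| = 7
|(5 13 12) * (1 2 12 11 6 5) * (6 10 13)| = 6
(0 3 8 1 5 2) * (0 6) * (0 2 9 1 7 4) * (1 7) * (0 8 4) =(0 3 4 8 1 5 9 7)(2 6) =[3, 5, 6, 4, 8, 9, 2, 0, 1, 7]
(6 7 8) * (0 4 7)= (0 4 7 8 6)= [4, 1, 2, 3, 7, 5, 0, 8, 6]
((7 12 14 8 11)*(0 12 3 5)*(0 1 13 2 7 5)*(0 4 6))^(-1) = (0 6 4 3 7 2 13 1 5 11 8 14 12)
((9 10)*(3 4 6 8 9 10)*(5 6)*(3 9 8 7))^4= (10)(3 7 6 5 4)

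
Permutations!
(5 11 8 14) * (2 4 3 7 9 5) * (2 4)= [0, 1, 2, 7, 3, 11, 6, 9, 14, 5, 10, 8, 12, 13, 4]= (3 7 9 5 11 8 14 4)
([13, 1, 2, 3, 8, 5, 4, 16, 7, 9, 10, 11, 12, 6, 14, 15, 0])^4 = [8, 1, 2, 3, 0, 5, 16, 6, 13, 9, 10, 11, 12, 7, 14, 15, 4]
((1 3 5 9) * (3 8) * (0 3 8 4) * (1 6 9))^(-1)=((0 3 5 1 4)(6 9))^(-1)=(0 4 1 5 3)(6 9)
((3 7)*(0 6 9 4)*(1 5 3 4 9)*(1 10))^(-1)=(0 4 7 3 5 1 10 6)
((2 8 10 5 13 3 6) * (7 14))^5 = (2 3 5 8 6 13 10)(7 14)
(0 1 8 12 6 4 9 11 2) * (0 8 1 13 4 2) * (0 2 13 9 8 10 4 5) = (0 9 11 2 10 4 8 12 6 13 5) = [9, 1, 10, 3, 8, 0, 13, 7, 12, 11, 4, 2, 6, 5]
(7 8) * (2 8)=(2 8 7)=[0, 1, 8, 3, 4, 5, 6, 2, 7]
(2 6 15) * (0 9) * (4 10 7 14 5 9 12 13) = [12, 1, 6, 3, 10, 9, 15, 14, 8, 0, 7, 11, 13, 4, 5, 2] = (0 12 13 4 10 7 14 5 9)(2 6 15)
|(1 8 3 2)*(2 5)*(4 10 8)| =7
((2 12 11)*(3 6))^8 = ((2 12 11)(3 6))^8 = (2 11 12)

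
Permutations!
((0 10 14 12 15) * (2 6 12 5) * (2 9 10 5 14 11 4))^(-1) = (0 15 12 6 2 4 11 10 9 5)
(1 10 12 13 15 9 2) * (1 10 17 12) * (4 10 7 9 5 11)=[0, 17, 7, 3, 10, 11, 6, 9, 8, 2, 1, 4, 13, 15, 14, 5, 16, 12]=(1 17 12 13 15 5 11 4 10)(2 7 9)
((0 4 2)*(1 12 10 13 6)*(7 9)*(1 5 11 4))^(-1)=((0 1 12 10 13 6 5 11 4 2)(7 9))^(-1)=(0 2 4 11 5 6 13 10 12 1)(7 9)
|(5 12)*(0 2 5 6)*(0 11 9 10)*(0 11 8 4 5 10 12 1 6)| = |(0 2 10 11 9 12)(1 6 8 4 5)| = 30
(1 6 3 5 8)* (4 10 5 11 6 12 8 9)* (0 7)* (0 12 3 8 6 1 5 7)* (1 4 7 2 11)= (1 3)(2 11 4 10)(5 9 7 12 6 8)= [0, 3, 11, 1, 10, 9, 8, 12, 5, 7, 2, 4, 6]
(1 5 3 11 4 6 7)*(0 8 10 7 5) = (0 8 10 7 1)(3 11 4 6 5) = [8, 0, 2, 11, 6, 3, 5, 1, 10, 9, 7, 4]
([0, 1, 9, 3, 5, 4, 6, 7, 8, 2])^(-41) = [0, 1, 9, 3, 5, 4, 6, 7, 8, 2]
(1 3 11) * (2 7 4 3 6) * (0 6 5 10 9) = (0 6 2 7 4 3 11 1 5 10 9) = [6, 5, 7, 11, 3, 10, 2, 4, 8, 0, 9, 1]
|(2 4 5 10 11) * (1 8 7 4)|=|(1 8 7 4 5 10 11 2)|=8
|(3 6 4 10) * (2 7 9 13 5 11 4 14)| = 11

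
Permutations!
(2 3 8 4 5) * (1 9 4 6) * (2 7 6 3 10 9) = (1 2 10 9 4 5 7 6)(3 8) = [0, 2, 10, 8, 5, 7, 1, 6, 3, 4, 9]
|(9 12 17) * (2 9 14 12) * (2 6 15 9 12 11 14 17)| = |(17)(2 12)(6 15 9)(11 14)| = 6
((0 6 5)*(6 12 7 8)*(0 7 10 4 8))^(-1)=((0 12 10 4 8 6 5 7))^(-1)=(0 7 5 6 8 4 10 12)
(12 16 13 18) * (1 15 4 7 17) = (1 15 4 7 17)(12 16 13 18) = [0, 15, 2, 3, 7, 5, 6, 17, 8, 9, 10, 11, 16, 18, 14, 4, 13, 1, 12]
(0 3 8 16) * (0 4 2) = [3, 1, 0, 8, 2, 5, 6, 7, 16, 9, 10, 11, 12, 13, 14, 15, 4] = (0 3 8 16 4 2)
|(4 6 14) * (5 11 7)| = |(4 6 14)(5 11 7)| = 3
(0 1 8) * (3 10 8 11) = (0 1 11 3 10 8) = [1, 11, 2, 10, 4, 5, 6, 7, 0, 9, 8, 3]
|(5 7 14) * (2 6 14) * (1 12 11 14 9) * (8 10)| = 18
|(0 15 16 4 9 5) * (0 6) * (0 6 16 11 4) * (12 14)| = 14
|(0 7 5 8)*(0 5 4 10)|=|(0 7 4 10)(5 8)|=4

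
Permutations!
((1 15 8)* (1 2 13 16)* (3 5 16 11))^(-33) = (1 2 3)(5 15 13)(8 11 16) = ((1 15 8 2 13 11 3 5 16))^(-33)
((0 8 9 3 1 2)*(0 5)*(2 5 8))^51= (0 8 3 5 2 9 1)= ((0 2 8 9 3 1 5))^51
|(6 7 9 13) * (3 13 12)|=6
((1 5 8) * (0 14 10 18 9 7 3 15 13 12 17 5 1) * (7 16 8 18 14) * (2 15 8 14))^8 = (2 16 5 13 10 9 17 15 14 18 12)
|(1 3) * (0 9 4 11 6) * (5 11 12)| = |(0 9 4 12 5 11 6)(1 3)| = 14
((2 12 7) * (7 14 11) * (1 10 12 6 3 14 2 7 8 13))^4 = ((1 10 12 2 6 3 14 11 8 13))^4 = (1 6 8 12 14)(2 11 10 3 13)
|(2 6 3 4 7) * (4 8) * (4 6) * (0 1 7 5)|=6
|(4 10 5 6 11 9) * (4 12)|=|(4 10 5 6 11 9 12)|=7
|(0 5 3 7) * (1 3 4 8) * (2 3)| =8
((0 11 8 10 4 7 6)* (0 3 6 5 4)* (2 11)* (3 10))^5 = ((0 2 11 8 3 6 10)(4 7 5))^5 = (0 6 8 2 10 3 11)(4 5 7)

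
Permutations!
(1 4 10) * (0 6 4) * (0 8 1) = (0 6 4 10)(1 8) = [6, 8, 2, 3, 10, 5, 4, 7, 1, 9, 0]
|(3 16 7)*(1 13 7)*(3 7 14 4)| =|(1 13 14 4 3 16)| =6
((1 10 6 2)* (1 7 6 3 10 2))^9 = ((1 2 7 6)(3 10))^9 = (1 2 7 6)(3 10)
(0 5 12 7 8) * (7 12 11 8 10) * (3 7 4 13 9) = (0 5 11 8)(3 7 10 4 13 9) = [5, 1, 2, 7, 13, 11, 6, 10, 0, 3, 4, 8, 12, 9]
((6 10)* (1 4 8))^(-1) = (1 8 4)(6 10)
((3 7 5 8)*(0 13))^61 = ((0 13)(3 7 5 8))^61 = (0 13)(3 7 5 8)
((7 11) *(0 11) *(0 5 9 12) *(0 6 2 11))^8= ((2 11 7 5 9 12 6))^8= (2 11 7 5 9 12 6)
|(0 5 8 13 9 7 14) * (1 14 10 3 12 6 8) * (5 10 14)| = 10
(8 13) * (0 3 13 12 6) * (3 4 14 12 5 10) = [4, 1, 2, 13, 14, 10, 0, 7, 5, 9, 3, 11, 6, 8, 12] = (0 4 14 12 6)(3 13 8 5 10)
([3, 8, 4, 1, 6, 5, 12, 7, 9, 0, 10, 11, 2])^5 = [0, 1, 4, 3, 6, 5, 12, 7, 8, 9, 10, 11, 2]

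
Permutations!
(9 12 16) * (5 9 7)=(5 9 12 16 7)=[0, 1, 2, 3, 4, 9, 6, 5, 8, 12, 10, 11, 16, 13, 14, 15, 7]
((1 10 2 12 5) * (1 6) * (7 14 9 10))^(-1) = ((1 7 14 9 10 2 12 5 6))^(-1) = (1 6 5 12 2 10 9 14 7)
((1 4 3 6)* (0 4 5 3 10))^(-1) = ((0 4 10)(1 5 3 6))^(-1) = (0 10 4)(1 6 3 5)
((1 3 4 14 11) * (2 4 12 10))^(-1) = ((1 3 12 10 2 4 14 11))^(-1) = (1 11 14 4 2 10 12 3)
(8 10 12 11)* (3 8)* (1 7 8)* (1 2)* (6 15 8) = (1 7 6 15 8 10 12 11 3 2) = [0, 7, 1, 2, 4, 5, 15, 6, 10, 9, 12, 3, 11, 13, 14, 8]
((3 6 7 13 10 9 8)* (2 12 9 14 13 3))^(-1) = (2 8 9 12)(3 7 6)(10 13 14) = ((2 12 9 8)(3 6 7)(10 14 13))^(-1)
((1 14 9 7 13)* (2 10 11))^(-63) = (1 9 13 14 7)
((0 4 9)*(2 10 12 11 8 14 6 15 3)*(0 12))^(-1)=(0 10 2 3 15 6 14 8 11 12 9 4)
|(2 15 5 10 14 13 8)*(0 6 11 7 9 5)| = |(0 6 11 7 9 5 10 14 13 8 2 15)| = 12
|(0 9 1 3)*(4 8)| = |(0 9 1 3)(4 8)| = 4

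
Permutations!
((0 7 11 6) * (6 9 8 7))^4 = ((0 6)(7 11 9 8))^4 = (11)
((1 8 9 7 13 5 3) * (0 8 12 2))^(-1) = (0 2 12 1 3 5 13 7 9 8)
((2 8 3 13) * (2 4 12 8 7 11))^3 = ((2 7 11)(3 13 4 12 8))^3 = (3 12 13 8 4)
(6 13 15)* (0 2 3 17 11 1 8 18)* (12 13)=(0 2 3 17 11 1 8 18)(6 12 13 15)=[2, 8, 3, 17, 4, 5, 12, 7, 18, 9, 10, 1, 13, 15, 14, 6, 16, 11, 0]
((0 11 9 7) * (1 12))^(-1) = (0 7 9 11)(1 12)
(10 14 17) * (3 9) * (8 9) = (3 8 9)(10 14 17) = [0, 1, 2, 8, 4, 5, 6, 7, 9, 3, 14, 11, 12, 13, 17, 15, 16, 10]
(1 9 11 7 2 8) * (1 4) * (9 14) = [0, 14, 8, 3, 1, 5, 6, 2, 4, 11, 10, 7, 12, 13, 9] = (1 14 9 11 7 2 8 4)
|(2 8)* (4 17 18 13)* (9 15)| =|(2 8)(4 17 18 13)(9 15)| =4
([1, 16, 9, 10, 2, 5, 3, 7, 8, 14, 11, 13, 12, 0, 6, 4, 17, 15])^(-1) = (0 13 11 10 3 6 14 9 2 4 15 17 16 1)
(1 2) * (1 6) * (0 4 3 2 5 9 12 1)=(0 4 3 2 6)(1 5 9 12)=[4, 5, 6, 2, 3, 9, 0, 7, 8, 12, 10, 11, 1]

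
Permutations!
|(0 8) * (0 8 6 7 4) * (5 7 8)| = |(0 6 8 5 7 4)| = 6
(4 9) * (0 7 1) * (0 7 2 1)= (0 2 1 7)(4 9)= [2, 7, 1, 3, 9, 5, 6, 0, 8, 4]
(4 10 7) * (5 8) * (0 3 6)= (0 3 6)(4 10 7)(5 8)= [3, 1, 2, 6, 10, 8, 0, 4, 5, 9, 7]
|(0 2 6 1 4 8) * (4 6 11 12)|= 6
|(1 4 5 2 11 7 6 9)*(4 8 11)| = |(1 8 11 7 6 9)(2 4 5)| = 6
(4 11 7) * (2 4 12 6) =(2 4 11 7 12 6) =[0, 1, 4, 3, 11, 5, 2, 12, 8, 9, 10, 7, 6]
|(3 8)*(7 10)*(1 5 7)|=4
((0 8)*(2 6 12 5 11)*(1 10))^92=(2 12 11 6 5)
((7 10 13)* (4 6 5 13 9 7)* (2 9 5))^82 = ((2 9 7 10 5 13 4 6))^82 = (2 7 5 4)(6 9 10 13)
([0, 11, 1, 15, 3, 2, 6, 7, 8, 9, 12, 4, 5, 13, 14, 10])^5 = [0, 10, 15, 2, 5, 3, 6, 7, 8, 9, 11, 12, 4, 13, 14, 1]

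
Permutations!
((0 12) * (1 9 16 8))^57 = (0 12)(1 9 16 8)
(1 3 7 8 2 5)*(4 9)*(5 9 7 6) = (1 3 6 5)(2 9 4 7 8) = [0, 3, 9, 6, 7, 1, 5, 8, 2, 4]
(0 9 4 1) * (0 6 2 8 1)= (0 9 4)(1 6 2 8)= [9, 6, 8, 3, 0, 5, 2, 7, 1, 4]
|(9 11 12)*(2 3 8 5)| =|(2 3 8 5)(9 11 12)| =12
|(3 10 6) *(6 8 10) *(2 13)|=2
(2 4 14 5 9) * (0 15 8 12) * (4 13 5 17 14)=(0 15 8 12)(2 13 5 9)(14 17)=[15, 1, 13, 3, 4, 9, 6, 7, 12, 2, 10, 11, 0, 5, 17, 8, 16, 14]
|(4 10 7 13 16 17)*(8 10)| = 7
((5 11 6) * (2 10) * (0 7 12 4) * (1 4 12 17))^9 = (0 4 1 17 7)(2 10) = ((0 7 17 1 4)(2 10)(5 11 6))^9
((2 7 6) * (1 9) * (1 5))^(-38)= (1 9 5)(2 7 6)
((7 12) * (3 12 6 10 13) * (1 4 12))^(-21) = ((1 4 12 7 6 10 13 3))^(-21) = (1 7 13 4 6 3 12 10)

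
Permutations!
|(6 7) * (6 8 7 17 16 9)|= 4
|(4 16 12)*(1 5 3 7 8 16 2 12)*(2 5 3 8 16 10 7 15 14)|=12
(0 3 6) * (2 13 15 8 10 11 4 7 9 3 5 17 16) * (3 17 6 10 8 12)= (0 5 6)(2 13 15 12 3 10 11 4 7 9 17 16)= [5, 1, 13, 10, 7, 6, 0, 9, 8, 17, 11, 4, 3, 15, 14, 12, 2, 16]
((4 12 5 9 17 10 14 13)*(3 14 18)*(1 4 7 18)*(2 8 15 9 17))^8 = (1 12 17)(3 7 14 18 13)(4 5 10)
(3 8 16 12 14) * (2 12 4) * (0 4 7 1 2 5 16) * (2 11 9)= (0 4 5 16 7 1 11 9 2 12 14 3 8)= [4, 11, 12, 8, 5, 16, 6, 1, 0, 2, 10, 9, 14, 13, 3, 15, 7]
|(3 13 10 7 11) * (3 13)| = |(7 11 13 10)| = 4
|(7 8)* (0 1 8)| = 4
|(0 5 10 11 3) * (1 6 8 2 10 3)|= |(0 5 3)(1 6 8 2 10 11)|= 6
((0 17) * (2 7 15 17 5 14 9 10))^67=(0 10 17 9 15 14 7 5 2)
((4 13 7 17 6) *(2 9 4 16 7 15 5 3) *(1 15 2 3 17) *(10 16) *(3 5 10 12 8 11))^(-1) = ((1 15 10 16 7)(2 9 4 13)(3 5 17 6 12 8 11))^(-1) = (1 7 16 10 15)(2 13 4 9)(3 11 8 12 6 17 5)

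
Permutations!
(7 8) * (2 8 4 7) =(2 8)(4 7) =[0, 1, 8, 3, 7, 5, 6, 4, 2]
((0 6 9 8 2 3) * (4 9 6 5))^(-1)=(0 3 2 8 9 4 5)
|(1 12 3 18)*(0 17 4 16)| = 4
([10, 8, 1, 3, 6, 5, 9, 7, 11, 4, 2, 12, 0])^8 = [10, 8, 1, 3, 9, 5, 4, 7, 11, 6, 2, 12, 0]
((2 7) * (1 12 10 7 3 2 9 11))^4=(1 9 10)(7 12 11)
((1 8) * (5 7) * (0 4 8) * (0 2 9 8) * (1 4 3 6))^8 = (9)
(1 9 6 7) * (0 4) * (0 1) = (0 4 1 9 6 7) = [4, 9, 2, 3, 1, 5, 7, 0, 8, 6]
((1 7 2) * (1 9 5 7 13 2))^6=((1 13 2 9 5 7))^6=(13)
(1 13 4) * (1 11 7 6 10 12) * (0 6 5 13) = (0 6 10 12 1)(4 11 7 5 13) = [6, 0, 2, 3, 11, 13, 10, 5, 8, 9, 12, 7, 1, 4]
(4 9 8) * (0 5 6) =(0 5 6)(4 9 8) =[5, 1, 2, 3, 9, 6, 0, 7, 4, 8]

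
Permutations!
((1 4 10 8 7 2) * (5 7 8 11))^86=(1 10 5 2 4 11 7)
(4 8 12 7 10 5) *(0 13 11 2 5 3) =(0 13 11 2 5 4 8 12 7 10 3) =[13, 1, 5, 0, 8, 4, 6, 10, 12, 9, 3, 2, 7, 11]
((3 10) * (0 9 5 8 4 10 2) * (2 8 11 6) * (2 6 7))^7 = (0 9 5 11 7 2)(3 10 4 8)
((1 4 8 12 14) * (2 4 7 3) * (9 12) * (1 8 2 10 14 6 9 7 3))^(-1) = ((1 3 10 14 8 7)(2 4)(6 9 12))^(-1) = (1 7 8 14 10 3)(2 4)(6 12 9)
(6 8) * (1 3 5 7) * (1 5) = (1 3)(5 7)(6 8) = [0, 3, 2, 1, 4, 7, 8, 5, 6]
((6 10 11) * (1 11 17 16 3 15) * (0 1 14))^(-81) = (0 14 15 3 16 17 10 6 11 1)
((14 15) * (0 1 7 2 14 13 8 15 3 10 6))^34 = ((0 1 7 2 14 3 10 6)(8 15 13))^34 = (0 7 14 10)(1 2 3 6)(8 15 13)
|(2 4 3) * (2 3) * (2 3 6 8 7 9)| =|(2 4 3 6 8 7 9)| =7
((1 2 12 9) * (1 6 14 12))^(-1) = (1 2)(6 9 12 14)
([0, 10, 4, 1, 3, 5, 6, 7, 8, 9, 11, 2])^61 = (1 10 11 2 4 3)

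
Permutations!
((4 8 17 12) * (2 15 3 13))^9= (2 15 3 13)(4 8 17 12)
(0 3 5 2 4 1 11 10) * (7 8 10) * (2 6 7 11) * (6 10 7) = (11)(0 3 5 10)(1 2 4)(7 8) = [3, 2, 4, 5, 1, 10, 6, 8, 7, 9, 0, 11]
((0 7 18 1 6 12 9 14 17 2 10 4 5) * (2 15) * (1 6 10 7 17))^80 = (0 1 6 15 4 9 7)(2 5 14 18 17 10 12)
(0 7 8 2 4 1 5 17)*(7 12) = (0 12 7 8 2 4 1 5 17) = [12, 5, 4, 3, 1, 17, 6, 8, 2, 9, 10, 11, 7, 13, 14, 15, 16, 0]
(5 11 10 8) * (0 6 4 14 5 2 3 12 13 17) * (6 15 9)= (0 15 9 6 4 14 5 11 10 8 2 3 12 13 17)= [15, 1, 3, 12, 14, 11, 4, 7, 2, 6, 8, 10, 13, 17, 5, 9, 16, 0]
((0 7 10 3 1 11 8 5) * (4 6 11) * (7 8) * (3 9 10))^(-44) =(0 8 5)(1 7 6)(3 11 4)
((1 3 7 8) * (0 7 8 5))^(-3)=((0 7 5)(1 3 8))^(-3)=(8)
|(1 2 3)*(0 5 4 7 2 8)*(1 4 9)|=|(0 5 9 1 8)(2 3 4 7)|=20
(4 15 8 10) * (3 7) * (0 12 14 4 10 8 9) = (0 12 14 4 15 9)(3 7) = [12, 1, 2, 7, 15, 5, 6, 3, 8, 0, 10, 11, 14, 13, 4, 9]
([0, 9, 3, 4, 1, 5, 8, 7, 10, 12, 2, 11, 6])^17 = (1 4 3 2 10 8 6 12 9)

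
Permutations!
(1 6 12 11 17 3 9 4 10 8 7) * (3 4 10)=(1 6 12 11 17 4 3 9 10 8 7)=[0, 6, 2, 9, 3, 5, 12, 1, 7, 10, 8, 17, 11, 13, 14, 15, 16, 4]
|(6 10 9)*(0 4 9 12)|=6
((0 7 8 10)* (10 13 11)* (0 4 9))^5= (0 10 8 9 11 7 4 13)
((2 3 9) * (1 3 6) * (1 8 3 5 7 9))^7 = ((1 5 7 9 2 6 8 3))^7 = (1 3 8 6 2 9 7 5)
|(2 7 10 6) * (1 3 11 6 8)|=8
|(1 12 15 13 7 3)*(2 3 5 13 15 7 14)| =8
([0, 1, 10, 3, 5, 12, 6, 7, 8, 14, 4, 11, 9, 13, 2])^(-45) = (2 12 10 9 4 14 5)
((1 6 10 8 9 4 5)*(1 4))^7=((1 6 10 8 9)(4 5))^7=(1 10 9 6 8)(4 5)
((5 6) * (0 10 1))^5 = ((0 10 1)(5 6))^5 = (0 1 10)(5 6)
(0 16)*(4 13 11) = (0 16)(4 13 11) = [16, 1, 2, 3, 13, 5, 6, 7, 8, 9, 10, 4, 12, 11, 14, 15, 0]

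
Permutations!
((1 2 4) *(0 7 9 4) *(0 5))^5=(0 2 4 7 5 1 9)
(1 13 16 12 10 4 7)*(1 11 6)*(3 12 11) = [0, 13, 2, 12, 7, 5, 1, 3, 8, 9, 4, 6, 10, 16, 14, 15, 11] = (1 13 16 11 6)(3 12 10 4 7)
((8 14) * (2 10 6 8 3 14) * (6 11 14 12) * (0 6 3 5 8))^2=(2 11 5)(8 10 14)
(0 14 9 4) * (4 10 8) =[14, 1, 2, 3, 0, 5, 6, 7, 4, 10, 8, 11, 12, 13, 9] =(0 14 9 10 8 4)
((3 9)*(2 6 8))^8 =((2 6 8)(3 9))^8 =(9)(2 8 6)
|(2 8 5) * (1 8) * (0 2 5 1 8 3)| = |(0 2 8 1 3)| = 5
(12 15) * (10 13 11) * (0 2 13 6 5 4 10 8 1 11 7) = [2, 11, 13, 3, 10, 4, 5, 0, 1, 9, 6, 8, 15, 7, 14, 12] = (0 2 13 7)(1 11 8)(4 10 6 5)(12 15)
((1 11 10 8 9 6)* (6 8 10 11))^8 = (11)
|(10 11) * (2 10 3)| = 4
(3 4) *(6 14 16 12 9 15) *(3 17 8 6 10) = (3 4 17 8 6 14 16 12 9 15 10) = [0, 1, 2, 4, 17, 5, 14, 7, 6, 15, 3, 11, 9, 13, 16, 10, 12, 8]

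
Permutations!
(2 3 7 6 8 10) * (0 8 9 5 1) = [8, 0, 3, 7, 4, 1, 9, 6, 10, 5, 2] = (0 8 10 2 3 7 6 9 5 1)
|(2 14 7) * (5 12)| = |(2 14 7)(5 12)| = 6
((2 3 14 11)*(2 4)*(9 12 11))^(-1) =((2 3 14 9 12 11 4))^(-1) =(2 4 11 12 9 14 3)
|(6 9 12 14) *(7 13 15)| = |(6 9 12 14)(7 13 15)| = 12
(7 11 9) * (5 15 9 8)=[0, 1, 2, 3, 4, 15, 6, 11, 5, 7, 10, 8, 12, 13, 14, 9]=(5 15 9 7 11 8)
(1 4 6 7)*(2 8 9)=(1 4 6 7)(2 8 9)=[0, 4, 8, 3, 6, 5, 7, 1, 9, 2]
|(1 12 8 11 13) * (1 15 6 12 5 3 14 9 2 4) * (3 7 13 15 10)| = |(1 5 7 13 10 3 14 9 2 4)(6 12 8 11 15)| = 10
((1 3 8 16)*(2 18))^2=((1 3 8 16)(2 18))^2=(18)(1 8)(3 16)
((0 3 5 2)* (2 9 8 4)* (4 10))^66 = (0 5 8 4)(2 3 9 10)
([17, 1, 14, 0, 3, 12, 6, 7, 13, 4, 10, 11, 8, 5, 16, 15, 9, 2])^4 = [16, 1, 4, 14, 2, 5, 6, 7, 8, 17, 10, 11, 12, 13, 3, 15, 0, 9]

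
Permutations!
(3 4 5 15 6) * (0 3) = (0 3 4 5 15 6) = [3, 1, 2, 4, 5, 15, 0, 7, 8, 9, 10, 11, 12, 13, 14, 6]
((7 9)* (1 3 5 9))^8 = ((1 3 5 9 7))^8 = (1 9 3 7 5)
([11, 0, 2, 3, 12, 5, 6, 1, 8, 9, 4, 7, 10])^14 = [7, 11, 2, 3, 10, 5, 6, 0, 8, 9, 12, 1, 4]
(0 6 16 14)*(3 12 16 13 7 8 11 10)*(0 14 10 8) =[6, 1, 2, 12, 4, 5, 13, 0, 11, 9, 3, 8, 16, 7, 14, 15, 10] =(0 6 13 7)(3 12 16 10)(8 11)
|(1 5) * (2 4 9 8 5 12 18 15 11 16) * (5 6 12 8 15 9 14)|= 13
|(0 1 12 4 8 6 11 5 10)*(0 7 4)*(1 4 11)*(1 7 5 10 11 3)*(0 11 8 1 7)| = |(0 4 1 12 11 10 5 8 6)(3 7)| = 18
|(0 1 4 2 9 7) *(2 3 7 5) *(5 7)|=|(0 1 4 3 5 2 9 7)|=8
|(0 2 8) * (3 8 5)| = 5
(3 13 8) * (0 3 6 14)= (0 3 13 8 6 14)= [3, 1, 2, 13, 4, 5, 14, 7, 6, 9, 10, 11, 12, 8, 0]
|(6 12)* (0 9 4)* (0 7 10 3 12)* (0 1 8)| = 10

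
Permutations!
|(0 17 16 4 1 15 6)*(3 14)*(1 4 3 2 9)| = 10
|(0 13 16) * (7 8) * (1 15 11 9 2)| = |(0 13 16)(1 15 11 9 2)(7 8)| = 30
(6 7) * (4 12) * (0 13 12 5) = (0 13 12 4 5)(6 7) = [13, 1, 2, 3, 5, 0, 7, 6, 8, 9, 10, 11, 4, 12]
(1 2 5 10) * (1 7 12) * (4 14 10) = [0, 2, 5, 3, 14, 4, 6, 12, 8, 9, 7, 11, 1, 13, 10] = (1 2 5 4 14 10 7 12)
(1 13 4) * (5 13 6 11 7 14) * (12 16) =(1 6 11 7 14 5 13 4)(12 16) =[0, 6, 2, 3, 1, 13, 11, 14, 8, 9, 10, 7, 16, 4, 5, 15, 12]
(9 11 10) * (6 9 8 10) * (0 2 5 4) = (0 2 5 4)(6 9 11)(8 10) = [2, 1, 5, 3, 0, 4, 9, 7, 10, 11, 8, 6]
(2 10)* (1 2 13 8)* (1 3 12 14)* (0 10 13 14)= (0 10 14 1 2 13 8 3 12)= [10, 2, 13, 12, 4, 5, 6, 7, 3, 9, 14, 11, 0, 8, 1]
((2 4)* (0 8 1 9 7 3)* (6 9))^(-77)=((0 8 1 6 9 7 3)(2 4))^(-77)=(9)(2 4)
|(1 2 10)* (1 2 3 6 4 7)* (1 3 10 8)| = |(1 10 2 8)(3 6 4 7)| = 4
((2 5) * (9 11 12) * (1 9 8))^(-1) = ((1 9 11 12 8)(2 5))^(-1) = (1 8 12 11 9)(2 5)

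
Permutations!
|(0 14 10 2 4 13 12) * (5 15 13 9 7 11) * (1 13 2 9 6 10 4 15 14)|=|(0 1 13 12)(2 15)(4 6 10 9 7 11 5 14)|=8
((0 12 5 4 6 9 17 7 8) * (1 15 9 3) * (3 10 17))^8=(0 8 7 17 10 6 4 5 12)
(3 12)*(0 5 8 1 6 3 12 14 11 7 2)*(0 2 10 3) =(0 5 8 1 6)(3 14 11 7 10) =[5, 6, 2, 14, 4, 8, 0, 10, 1, 9, 3, 7, 12, 13, 11]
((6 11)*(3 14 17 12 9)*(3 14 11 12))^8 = ((3 11 6 12 9 14 17))^8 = (3 11 6 12 9 14 17)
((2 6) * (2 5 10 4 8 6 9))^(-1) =(2 9)(4 10 5 6 8)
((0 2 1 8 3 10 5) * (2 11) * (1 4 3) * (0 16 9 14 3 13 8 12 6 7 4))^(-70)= ((0 11 2)(1 12 6 7 4 13 8)(3 10 5 16 9 14))^(-70)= (0 2 11)(3 5 9)(10 16 14)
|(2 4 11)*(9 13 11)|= |(2 4 9 13 11)|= 5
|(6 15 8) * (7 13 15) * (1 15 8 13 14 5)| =8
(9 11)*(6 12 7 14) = (6 12 7 14)(9 11) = [0, 1, 2, 3, 4, 5, 12, 14, 8, 11, 10, 9, 7, 13, 6]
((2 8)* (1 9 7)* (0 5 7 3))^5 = ((0 5 7 1 9 3)(2 8))^5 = (0 3 9 1 7 5)(2 8)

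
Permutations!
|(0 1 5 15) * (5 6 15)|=4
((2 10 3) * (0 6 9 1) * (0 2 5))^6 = (0 3 2 9)(1 6 5 10)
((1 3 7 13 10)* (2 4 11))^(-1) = ((1 3 7 13 10)(2 4 11))^(-1) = (1 10 13 7 3)(2 11 4)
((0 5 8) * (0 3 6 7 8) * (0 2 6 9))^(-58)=((0 5 2 6 7 8 3 9))^(-58)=(0 3 7 2)(5 9 8 6)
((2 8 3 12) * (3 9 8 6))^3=(2 12 3 6)(8 9)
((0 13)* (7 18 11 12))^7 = (0 13)(7 12 11 18)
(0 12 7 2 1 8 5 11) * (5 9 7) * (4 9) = (0 12 5 11)(1 8 4 9 7 2) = [12, 8, 1, 3, 9, 11, 6, 2, 4, 7, 10, 0, 5]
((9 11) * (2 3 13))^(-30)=((2 3 13)(9 11))^(-30)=(13)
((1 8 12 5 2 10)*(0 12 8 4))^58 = (0 5 10 4 12 2 1)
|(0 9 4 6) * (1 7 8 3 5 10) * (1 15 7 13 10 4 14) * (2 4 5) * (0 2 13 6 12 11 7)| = 15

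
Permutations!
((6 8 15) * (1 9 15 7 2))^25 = ((1 9 15 6 8 7 2))^25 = (1 8 9 7 15 2 6)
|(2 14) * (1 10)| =2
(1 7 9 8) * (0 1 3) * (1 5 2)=(0 5 2 1 7 9 8 3)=[5, 7, 1, 0, 4, 2, 6, 9, 3, 8]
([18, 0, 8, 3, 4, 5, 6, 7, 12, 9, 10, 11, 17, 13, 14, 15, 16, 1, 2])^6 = [1, 17, 18, 3, 4, 5, 6, 7, 2, 9, 10, 11, 8, 13, 14, 15, 16, 12, 0]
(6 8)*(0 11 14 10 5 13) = (0 11 14 10 5 13)(6 8) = [11, 1, 2, 3, 4, 13, 8, 7, 6, 9, 5, 14, 12, 0, 10]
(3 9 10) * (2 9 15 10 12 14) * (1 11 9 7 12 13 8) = (1 11 9 13 8)(2 7 12 14)(3 15 10) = [0, 11, 7, 15, 4, 5, 6, 12, 1, 13, 3, 9, 14, 8, 2, 10]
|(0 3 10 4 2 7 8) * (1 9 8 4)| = 6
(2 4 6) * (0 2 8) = (0 2 4 6 8) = [2, 1, 4, 3, 6, 5, 8, 7, 0]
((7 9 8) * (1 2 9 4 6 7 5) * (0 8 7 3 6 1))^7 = (0 8 5)(1 9 4 2 7)(3 6)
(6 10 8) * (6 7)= (6 10 8 7)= [0, 1, 2, 3, 4, 5, 10, 6, 7, 9, 8]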